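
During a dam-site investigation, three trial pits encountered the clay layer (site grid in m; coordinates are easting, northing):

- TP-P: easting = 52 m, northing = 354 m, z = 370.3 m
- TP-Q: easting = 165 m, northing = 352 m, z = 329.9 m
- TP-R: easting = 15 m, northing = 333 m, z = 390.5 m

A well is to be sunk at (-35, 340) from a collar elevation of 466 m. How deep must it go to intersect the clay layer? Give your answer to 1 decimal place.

59.6 m

Two edge vectors: TP-P→TP-Q = (113, -2, -40.4), TP-P→TP-R = (-37, -21, 20.2).
Normal n = (TP-P→TP-Q) × (TP-P→TP-R) = (-888.8, -787.8, -2447).
So ∂z/∂easting = −n_x/n_z = −0.36322 and ∂z/∂northing = −n_y/n_z = −0.32195.
Intercept c from TP-P: 370.3 + 18.89 + 113.97 = 503.16.
At (-35, 340): z_contact = 12.71 − 109.46 + 503.16 = 406.41 m.
Depth below ground = 466 − 406.41 = 59.6 m.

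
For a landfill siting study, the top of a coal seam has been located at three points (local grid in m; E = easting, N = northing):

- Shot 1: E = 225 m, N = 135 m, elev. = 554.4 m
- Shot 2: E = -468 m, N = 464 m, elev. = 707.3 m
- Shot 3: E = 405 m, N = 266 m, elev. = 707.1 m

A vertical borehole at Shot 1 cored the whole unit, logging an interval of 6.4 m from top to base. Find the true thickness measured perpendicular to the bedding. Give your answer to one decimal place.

4.7 m

Two edge vectors: Shot 1→Shot 2 = (-693, 329, 152.9), Shot 1→Shot 3 = (180, 131, 152.7).
Normal n = (Shot 1→Shot 2) × (Shot 1→Shot 3) = (30208.4, 133343.1, -150003).
So ∂z/∂E = −n_x/n_z = 0.20139 and ∂z/∂N = −n_y/n_z = 0.88894.
|∇z| = √(a²+b²) = 0.91146, so dip δ = arctan(0.91146) = 42.35°.
True thickness = vertical thickness × cos δ = 6.4 × cos 42.35° = 4.7 m.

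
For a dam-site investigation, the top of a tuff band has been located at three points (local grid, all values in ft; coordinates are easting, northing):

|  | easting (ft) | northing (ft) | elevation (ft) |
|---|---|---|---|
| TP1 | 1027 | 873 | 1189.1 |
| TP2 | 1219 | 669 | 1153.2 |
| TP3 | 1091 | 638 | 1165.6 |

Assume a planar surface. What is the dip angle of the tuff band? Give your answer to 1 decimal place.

7.6°

Let the plane be z = a·easting + b·northing + c.
TP2−TP1: 192a − 204b = −35.9;  TP3−TP1: 64a − 235b = −23.5.
Solving gives a = −0.11360, b = 0.06906.
Gradient magnitude |∇z| = √(a² + b²) = √(0.01291 + 0.00477) = 0.13295.
True dip = arctan(0.13295) = 7.6°, dipping toward ESE (azimuth ≈ 121°).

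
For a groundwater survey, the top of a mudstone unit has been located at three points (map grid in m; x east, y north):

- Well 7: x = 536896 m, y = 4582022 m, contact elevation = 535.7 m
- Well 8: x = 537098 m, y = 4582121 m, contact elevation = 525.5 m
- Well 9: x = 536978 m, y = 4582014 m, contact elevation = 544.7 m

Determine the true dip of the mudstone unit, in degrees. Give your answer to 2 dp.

Two edge vectors: Well 7→Well 8 = (202, 99, -10.2), Well 7→Well 9 = (82, -8, 9).
Normal n = (Well 7→Well 8) × (Well 7→Well 9) = (809.4, -2654.4, -9734).
So ∂z/∂x = −n_x/n_z = 0.08315 and ∂z/∂y = −n_y/n_z = −0.27269.
Gradient magnitude |∇z| = √(a² + b²) = √(0.00691 + 0.07436) = 0.28509.
True dip = arctan(0.28509) = 15.91°, dipping toward NNW (azimuth ≈ 343°).

15.91°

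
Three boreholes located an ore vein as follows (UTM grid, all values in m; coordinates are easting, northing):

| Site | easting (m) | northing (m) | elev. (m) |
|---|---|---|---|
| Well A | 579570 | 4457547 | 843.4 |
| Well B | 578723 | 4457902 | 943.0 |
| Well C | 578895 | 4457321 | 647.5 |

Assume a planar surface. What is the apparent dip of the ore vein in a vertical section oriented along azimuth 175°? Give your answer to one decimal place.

27.9°

Let the plane be z = a·easting + b·northing + c.
Well B−Well A: −847a + 355b = 99.6;  Well C−Well A: −675a − 226b = −195.9.
Solving gives a = 0.10912, b = 0.54091.
Unit vector along 175° is (sin 175°, cos 175°) = (0.0872, -0.9962).
Slope in that direction = a·(0.0872) + b·(-0.9962) = −0.52934.
Apparent dip = arctan|0.52934| = 27.9° (true dip is 28.9°, so apparent ≤ true as expected).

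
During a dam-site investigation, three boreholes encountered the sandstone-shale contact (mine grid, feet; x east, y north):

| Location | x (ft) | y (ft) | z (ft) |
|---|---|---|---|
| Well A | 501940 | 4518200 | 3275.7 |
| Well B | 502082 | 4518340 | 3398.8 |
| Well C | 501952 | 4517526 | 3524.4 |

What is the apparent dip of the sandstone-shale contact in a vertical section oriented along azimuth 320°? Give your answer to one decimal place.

46.2°

Two edge vectors: Well A→Well B = (142, 140, 123.1), Well A→Well C = (12, -674, 248.7).
Normal n = (Well A→Well B) × (Well A→Well C) = (117787.4, -33838.2, -97388).
So ∂z/∂x = −n_x/n_z = 1.20947 and ∂z/∂y = −n_y/n_z = −0.34746.
Unit vector along 320° is (sin 320°, cos 320°) = (-0.6428, 0.7660).
Slope in that direction = a·(-0.6428) + b·(0.7660) = −1.04360.
Apparent dip = arctan|1.04360| = 46.2° (true dip is 51.5°, so apparent ≤ true as expected).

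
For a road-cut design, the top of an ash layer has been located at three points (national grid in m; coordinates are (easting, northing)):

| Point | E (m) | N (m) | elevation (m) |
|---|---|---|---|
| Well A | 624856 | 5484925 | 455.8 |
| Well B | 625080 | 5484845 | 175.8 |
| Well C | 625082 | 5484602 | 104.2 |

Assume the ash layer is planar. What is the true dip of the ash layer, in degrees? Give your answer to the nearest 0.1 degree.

Two edge vectors: Well A→Well B = (224, -80, -280), Well A→Well C = (226, -323, -351.6).
Normal n = (Well A→Well B) × (Well A→Well C) = (-62312, 15478.4, -54272).
So ∂z/∂E = −n_x/n_z = −1.14814 and ∂z/∂N = −n_y/n_z = 0.28520.
Gradient magnitude |∇z| = √(a² + b²) = √(1.31823 + 0.08134) = 1.18303.
True dip = arctan(1.18303) = 49.8°, dipping toward ESE (azimuth ≈ 104°).

49.8°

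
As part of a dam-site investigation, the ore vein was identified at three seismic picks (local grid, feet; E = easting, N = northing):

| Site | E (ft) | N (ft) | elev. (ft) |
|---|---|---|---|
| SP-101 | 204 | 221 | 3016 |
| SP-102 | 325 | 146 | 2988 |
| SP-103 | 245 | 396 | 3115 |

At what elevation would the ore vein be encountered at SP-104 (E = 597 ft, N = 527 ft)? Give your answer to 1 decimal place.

Two edge vectors: SP-101→SP-102 = (121, -75, -28), SP-101→SP-103 = (41, 175, 99).
Normal n = (SP-101→SP-102) × (SP-101→SP-103) = (-2525, -13127, 24250).
So ∂z/∂E = −n_x/n_z = 0.10412 and ∂z/∂N = −n_y/n_z = 0.54132.
Intercept c from SP-101: 3016 − 21.24 − 119.63 = 2875.13.
At (597, 527): z = 62.2 + 285.3 + 2875.13 = 3222.6 ft.

3222.6 ft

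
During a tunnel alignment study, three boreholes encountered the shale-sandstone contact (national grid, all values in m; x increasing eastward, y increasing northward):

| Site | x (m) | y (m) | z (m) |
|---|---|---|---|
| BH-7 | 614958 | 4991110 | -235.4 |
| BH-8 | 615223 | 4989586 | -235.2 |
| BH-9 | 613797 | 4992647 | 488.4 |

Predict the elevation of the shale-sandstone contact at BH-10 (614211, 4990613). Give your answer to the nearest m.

Two edge vectors: BH-7→BH-8 = (265, -1524, 0.2), BH-7→BH-9 = (-1161, 1537, 723.8).
Normal n = (BH-7→BH-8) × (BH-7→BH-9) = (-1103378.6, -192039.2, -1362059).
So ∂z/∂x = −n_x/n_z = −0.81008135 and ∂z/∂y = −n_y/n_z = −0.14099184.
Intercept c from BH-7: -235.4 + 498166.01 + 703705.77 = 1201636.38.
At (614211, 4990613): z = −497560.9 − 703635.7 + 1201636.38 = 439.8 m.

440 m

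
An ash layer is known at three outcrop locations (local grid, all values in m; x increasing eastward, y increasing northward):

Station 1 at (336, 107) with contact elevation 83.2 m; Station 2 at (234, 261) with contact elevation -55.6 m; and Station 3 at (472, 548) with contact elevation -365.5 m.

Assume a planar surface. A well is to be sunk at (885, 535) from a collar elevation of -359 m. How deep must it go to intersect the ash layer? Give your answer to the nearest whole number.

43 m

Let the plane be z = a·x + b·y + c.
Station 2−Station 1: −102a + 154b = −138.8;  Station 3−Station 1: 136a + 441b = −448.7.
Solving gives a = −0.11966, b = −0.98056.
Then c = 83.2 − a·336 − b·107 = 228.33.
At (885, 535): z_contact = −105.9 − 524.6 + 228.33 = -402.2 m.
Depth below ground = -359 − (-402.2) = 43 m.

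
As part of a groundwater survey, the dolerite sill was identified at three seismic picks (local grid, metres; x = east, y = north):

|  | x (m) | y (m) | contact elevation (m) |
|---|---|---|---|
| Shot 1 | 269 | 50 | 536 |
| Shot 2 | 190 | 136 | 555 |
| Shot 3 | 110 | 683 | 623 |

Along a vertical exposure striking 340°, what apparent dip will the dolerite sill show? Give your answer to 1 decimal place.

8.1°

Two edge vectors: Shot 1→Shot 2 = (-79, 86, 19), Shot 1→Shot 3 = (-159, 633, 87).
Normal n = (Shot 1→Shot 2) × (Shot 1→Shot 3) = (-4545, 3852, -36333).
So ∂z/∂x = −n_x/n_z = −0.12509 and ∂z/∂y = −n_y/n_z = 0.10602.
Unit vector along 340° is (sin 340°, cos 340°) = (-0.3420, 0.9397).
Slope in that direction = a·(-0.3420) + b·(0.9397) = 0.14241.
Apparent dip = arctan|0.14241| = 8.1° (true dip is 9.3°, so apparent ≤ true as expected).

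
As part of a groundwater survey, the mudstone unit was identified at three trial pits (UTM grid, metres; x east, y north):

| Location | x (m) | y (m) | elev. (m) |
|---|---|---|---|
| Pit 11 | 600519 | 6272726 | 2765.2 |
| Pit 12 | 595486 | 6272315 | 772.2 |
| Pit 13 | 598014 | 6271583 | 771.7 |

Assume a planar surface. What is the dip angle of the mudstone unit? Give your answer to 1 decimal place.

Two edge vectors: Pit 11→Pit 12 = (-5033, -411, -1993), Pit 11→Pit 13 = (-2505, -1143, -1993.5).
Normal n = (Pit 11→Pit 12) × (Pit 11→Pit 13) = (-1458670.5, -5040820.5, 4723164).
So ∂z/∂x = −n_x/n_z = 0.30883 and ∂z/∂y = −n_y/n_z = 1.06726.
Gradient magnitude |∇z| = √(a² + b²) = √(0.09538 + 1.13903) = 1.11104.
True dip = arctan(1.11104) = 48.0°, dipping toward SSW (azimuth ≈ 196°).

48.0°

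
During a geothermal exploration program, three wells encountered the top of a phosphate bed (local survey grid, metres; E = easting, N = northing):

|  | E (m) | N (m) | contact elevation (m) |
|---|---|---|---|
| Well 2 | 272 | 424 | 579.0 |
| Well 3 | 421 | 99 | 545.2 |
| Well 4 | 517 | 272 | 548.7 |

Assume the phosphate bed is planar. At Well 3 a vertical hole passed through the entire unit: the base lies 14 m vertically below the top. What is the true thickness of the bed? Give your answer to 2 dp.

13.92 m

Two edge vectors: Well 2→Well 3 = (149, -325, -33.8), Well 2→Well 4 = (245, -152, -30.3).
Normal n = (Well 2→Well 3) × (Well 2→Well 4) = (4709.9, -3766.3, 56977).
So ∂z/∂E = −n_x/n_z = −0.08266 and ∂z/∂N = −n_y/n_z = 0.06610.
|∇z| = √(a²+b²) = 0.10584, so dip δ = arctan(0.10584) = 6.04°.
True thickness = vertical thickness × cos δ = 14 × cos 6.04° = 13.92 m.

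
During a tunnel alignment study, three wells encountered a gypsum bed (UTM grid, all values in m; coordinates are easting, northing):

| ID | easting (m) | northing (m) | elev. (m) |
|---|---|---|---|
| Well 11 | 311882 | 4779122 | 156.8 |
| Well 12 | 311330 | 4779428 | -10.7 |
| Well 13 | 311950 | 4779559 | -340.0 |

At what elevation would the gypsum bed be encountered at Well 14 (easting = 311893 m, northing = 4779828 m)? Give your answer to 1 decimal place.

-616.1 m

Let the plane be z = a·easting + b·northing + c.
Well 12−Well 11: −552a + 306b = −167.5;  Well 13−Well 11: 68a + 437b = −496.8.
Solving gives a = −0.300815549, b = −1.090033278.
Then c = 156.8 − a·311882 − b·4779122 = 5303377.78.
At (311893, 4779828): z = −93822.3 − 5210171.6 + 5303377.78 = -616.1 m.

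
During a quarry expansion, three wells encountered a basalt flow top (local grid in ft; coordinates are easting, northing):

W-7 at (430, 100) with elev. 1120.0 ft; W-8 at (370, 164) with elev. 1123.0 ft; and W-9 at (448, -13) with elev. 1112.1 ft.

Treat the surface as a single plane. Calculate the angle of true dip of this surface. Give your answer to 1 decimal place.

Two edge vectors: W-7→W-8 = (-60, 64, 3), W-7→W-9 = (18, -113, -7.9).
Normal n = (W-7→W-8) × (W-7→W-9) = (-166.6, -420, 5628).
So ∂z/∂easting = −n_x/n_z = 0.02960 and ∂z/∂northing = −n_y/n_z = 0.07463.
Gradient magnitude |∇z| = √(a² + b²) = √(0.00088 + 0.00557) = 0.08028.
True dip = arctan(0.08028) = 4.6°, dipping toward SSW (azimuth ≈ 202°).

4.6°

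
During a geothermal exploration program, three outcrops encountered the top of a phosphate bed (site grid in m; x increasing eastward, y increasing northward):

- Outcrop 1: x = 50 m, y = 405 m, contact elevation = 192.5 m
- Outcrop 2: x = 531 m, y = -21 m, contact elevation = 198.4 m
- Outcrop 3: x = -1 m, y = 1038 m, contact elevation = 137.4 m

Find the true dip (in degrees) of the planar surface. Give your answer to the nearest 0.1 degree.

6.6°

Let the plane be z = a·x + b·y + c.
Outcrop 2−Outcrop 1: 481a − 426b = 5.9;  Outcrop 3−Outcrop 1: −51a + 633b = −55.1.
Solving gives a = −0.06981, b = −0.09267.
Gradient magnitude |∇z| = √(a² + b²) = √(0.00487 + 0.00859) = 0.11602.
True dip = arctan(0.11602) = 6.6°, dipping toward NE (azimuth ≈ 037°).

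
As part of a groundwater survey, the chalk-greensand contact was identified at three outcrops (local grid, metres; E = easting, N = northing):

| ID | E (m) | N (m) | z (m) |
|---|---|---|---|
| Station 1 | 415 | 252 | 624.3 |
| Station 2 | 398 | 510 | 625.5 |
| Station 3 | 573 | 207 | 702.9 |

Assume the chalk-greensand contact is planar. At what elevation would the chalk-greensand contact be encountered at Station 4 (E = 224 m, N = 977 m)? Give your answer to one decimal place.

Two edge vectors: Station 1→Station 2 = (-17, 258, 1.2), Station 1→Station 3 = (158, -45, 78.6).
Normal n = (Station 1→Station 2) × (Station 1→Station 3) = (20332.8, 1525.8, -39999).
So ∂z/∂E = −n_x/n_z = 0.50833 and ∂z/∂N = −n_y/n_z = 0.03815.
Intercept c from Station 1: 624.3 − 210.96 − 9.61 = 403.73.
At (224, 977): z = 113.9 + 37.3 + 403.73 = 554.9 m.

554.9 m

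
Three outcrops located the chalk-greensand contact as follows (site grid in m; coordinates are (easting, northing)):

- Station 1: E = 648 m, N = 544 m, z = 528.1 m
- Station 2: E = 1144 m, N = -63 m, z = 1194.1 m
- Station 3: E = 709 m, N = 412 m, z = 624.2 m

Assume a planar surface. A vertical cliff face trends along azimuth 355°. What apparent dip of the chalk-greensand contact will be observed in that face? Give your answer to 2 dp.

18.63°

Let the plane be z = a·E + b·N + c.
Station 2−Station 1: 496a − 607b = 666;  Station 3−Station 1: 61a − 132b = 96.1.
Solving gives a = 1.03988, b = −0.24748.
Unit vector along 355° is (sin 355°, cos 355°) = (-0.0872, 0.9962).
Slope in that direction = a·(-0.0872) + b·(0.9962) = −0.33717.
Apparent dip = arctan|0.33717| = 18.63° (true dip is 46.9°, so apparent ≤ true as expected).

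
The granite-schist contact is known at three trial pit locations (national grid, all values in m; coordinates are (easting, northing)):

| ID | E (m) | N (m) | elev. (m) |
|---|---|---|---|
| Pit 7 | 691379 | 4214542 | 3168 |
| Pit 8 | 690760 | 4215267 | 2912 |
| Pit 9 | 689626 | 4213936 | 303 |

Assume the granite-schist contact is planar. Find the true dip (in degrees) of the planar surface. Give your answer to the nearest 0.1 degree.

57.6°

Two edge vectors: Pit 7→Pit 8 = (-619, 725, -256), Pit 7→Pit 9 = (-1753, -606, -2865).
Normal n = (Pit 7→Pit 8) × (Pit 7→Pit 9) = (-2232261, -1324667, 1646039).
So ∂z/∂E = −n_x/n_z = 1.35614 and ∂z/∂N = −n_y/n_z = 0.80476.
Gradient magnitude |∇z| = √(a² + b²) = √(1.83912 + 0.64764) = 1.57695.
True dip = arctan(1.57695) = 57.6°, dipping toward WSW (azimuth ≈ 239°).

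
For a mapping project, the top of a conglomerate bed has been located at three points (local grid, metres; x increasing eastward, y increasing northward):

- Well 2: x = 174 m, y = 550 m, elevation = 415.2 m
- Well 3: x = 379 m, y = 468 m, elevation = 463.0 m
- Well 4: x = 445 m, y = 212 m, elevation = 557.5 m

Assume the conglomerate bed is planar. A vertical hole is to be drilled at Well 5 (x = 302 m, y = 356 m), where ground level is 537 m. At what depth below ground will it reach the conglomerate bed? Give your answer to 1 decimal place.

Let the plane be z = a·x + b·y + c.
Well 3−Well 2: 205a − 82b = 47.8;  Well 4−Well 2: 271a − 338b = 142.3.
Solving gives a = 0.09535, b = −0.34456.
Then c = 415.2 − a·174 − b·550 = 588.12.
At (302, 356): z_contact = 28.79 − 122.66 + 588.12 = 494.25 m.
Depth below ground = 537 − 494.25 = 42.8 m.

42.8 m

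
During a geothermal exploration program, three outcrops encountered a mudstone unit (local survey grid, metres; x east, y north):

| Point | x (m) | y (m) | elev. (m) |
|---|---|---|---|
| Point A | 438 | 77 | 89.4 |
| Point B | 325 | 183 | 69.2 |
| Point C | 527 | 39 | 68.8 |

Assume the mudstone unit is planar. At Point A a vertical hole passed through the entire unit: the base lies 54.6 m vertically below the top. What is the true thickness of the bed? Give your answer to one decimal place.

Two edge vectors: Point A→Point B = (-113, 106, -20.2), Point A→Point C = (89, -38, -20.6).
Normal n = (Point A→Point B) × (Point A→Point C) = (-2951.2, -4125.6, -5140).
So ∂z/∂x = −n_x/n_z = −0.57416 and ∂z/∂y = −n_y/n_z = −0.80265.
|∇z| = √(a²+b²) = 0.98687, so dip δ = arctan(0.98687) = 44.62°.
True thickness = vertical thickness × cos δ = 54.6 × cos 44.62° = 38.9 m.

38.9 m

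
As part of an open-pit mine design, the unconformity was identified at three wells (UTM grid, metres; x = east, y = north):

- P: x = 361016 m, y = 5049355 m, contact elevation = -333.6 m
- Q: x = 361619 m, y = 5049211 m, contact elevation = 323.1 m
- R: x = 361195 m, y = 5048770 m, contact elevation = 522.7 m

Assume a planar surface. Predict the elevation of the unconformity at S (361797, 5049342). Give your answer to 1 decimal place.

305.3 m

Two edge vectors: P→Q = (603, -144, 656.7), P→R = (179, -585, 856.3).
Normal n = (P→Q) × (P→R) = (260862.3, -398799.6, -326979).
So ∂z/∂x = −n_x/n_z = 0.797795271 and ∂z/∂y = −n_y/n_z = −1.219648968.
Intercept c from P: -333.6 − 288016.86 + 6158440.62 = 5870090.16.
At (361797, 5049342): z = 288639.9 − 6158424.8 + 5870090.16 = 305.3 m.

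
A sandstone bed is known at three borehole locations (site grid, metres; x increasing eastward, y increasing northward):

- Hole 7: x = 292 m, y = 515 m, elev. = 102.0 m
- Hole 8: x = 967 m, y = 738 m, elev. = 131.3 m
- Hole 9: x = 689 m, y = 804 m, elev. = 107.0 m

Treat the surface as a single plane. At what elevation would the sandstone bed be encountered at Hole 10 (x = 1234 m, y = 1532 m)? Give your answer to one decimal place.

Let the plane be z = a·x + b·y + c.
Hole 8−Hole 7: 675a + 223b = 29.3;  Hole 9−Hole 7: 397a + 289b = 5.
Solving gives a = 0.069011, b = −0.077499.
Then c = 102 − a·292 − b·515 = 121.76.
At (1234, 1532): z = 85.2 − 118.7 + 121.76 = 88.2 m.

88.2 m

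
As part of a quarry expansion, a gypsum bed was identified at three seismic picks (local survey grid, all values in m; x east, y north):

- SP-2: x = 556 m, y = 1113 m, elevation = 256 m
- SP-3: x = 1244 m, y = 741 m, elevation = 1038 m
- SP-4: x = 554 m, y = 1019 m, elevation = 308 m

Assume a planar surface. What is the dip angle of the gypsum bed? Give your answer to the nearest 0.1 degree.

Let the plane be z = a·x + b·y + c.
SP-3−SP-2: 688a − 372b = 782;  SP-4−SP-2: −2a − 94b = 52.
Solving gives a = 0.82799, b = −0.57081.
Gradient magnitude |∇z| = √(a² + b²) = √(0.68557 + 0.32582) = 1.00568.
True dip = arctan(1.00568) = 45.2°, dipping toward NW (azimuth ≈ 305°).

45.2°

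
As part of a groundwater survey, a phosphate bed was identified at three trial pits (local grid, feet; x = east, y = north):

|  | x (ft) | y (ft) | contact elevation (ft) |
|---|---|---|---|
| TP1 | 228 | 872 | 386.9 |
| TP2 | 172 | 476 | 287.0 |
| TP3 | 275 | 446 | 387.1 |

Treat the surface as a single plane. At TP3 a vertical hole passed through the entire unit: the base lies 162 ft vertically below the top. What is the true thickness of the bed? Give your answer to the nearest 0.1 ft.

Let the plane be z = a·x + b·y + c.
TP2−TP1: −56a − 396b = −99.9;  TP3−TP1: 47a − 426b = 0.2.
Solving gives a = 1.00397, b = 0.11030.
|∇z| = √(a²+b²) = 1.01001, so dip δ = arctan(1.01001) = 45.29°.
True thickness = vertical thickness × cos δ = 162 × cos 45.29° = 114.0 ft.

114.0 ft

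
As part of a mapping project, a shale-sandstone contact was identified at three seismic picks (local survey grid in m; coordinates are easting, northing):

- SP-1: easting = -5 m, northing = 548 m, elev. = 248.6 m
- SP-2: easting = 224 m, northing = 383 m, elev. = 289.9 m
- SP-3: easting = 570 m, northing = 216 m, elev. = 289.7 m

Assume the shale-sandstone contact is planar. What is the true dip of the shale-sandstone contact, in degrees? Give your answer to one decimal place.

Let the plane be z = a·easting + b·northing + c.
SP-2−SP-1: 229a − 165b = 41.3;  SP-3−SP-1: 575a − 332b = 41.1.
Solving gives a = −0.36770, b = −0.76063.
Gradient magnitude |∇z| = √(a² + b²) = √(0.13521 + 0.57856) = 0.84485.
True dip = arctan(0.84485) = 40.2°, dipping toward NNE (azimuth ≈ 026°).

40.2°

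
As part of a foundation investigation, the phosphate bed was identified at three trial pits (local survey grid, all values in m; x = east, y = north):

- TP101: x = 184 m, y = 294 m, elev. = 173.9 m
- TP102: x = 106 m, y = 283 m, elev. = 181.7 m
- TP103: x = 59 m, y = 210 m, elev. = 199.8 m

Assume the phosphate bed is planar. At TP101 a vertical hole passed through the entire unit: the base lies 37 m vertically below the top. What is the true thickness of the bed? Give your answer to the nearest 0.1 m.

Two edge vectors: TP101→TP102 = (-78, -11, 7.8), TP101→TP103 = (-125, -84, 25.9).
Normal n = (TP101→TP102) × (TP101→TP103) = (370.3, 1045.2, 5177).
So ∂z/∂x = −n_x/n_z = −0.07153 and ∂z/∂y = −n_y/n_z = −0.20189.
|∇z| = √(a²+b²) = 0.21419, so dip δ = arctan(0.21419) = 12.09°.
True thickness = vertical thickness × cos δ = 37 × cos 12.09° = 36.2 m.

36.2 m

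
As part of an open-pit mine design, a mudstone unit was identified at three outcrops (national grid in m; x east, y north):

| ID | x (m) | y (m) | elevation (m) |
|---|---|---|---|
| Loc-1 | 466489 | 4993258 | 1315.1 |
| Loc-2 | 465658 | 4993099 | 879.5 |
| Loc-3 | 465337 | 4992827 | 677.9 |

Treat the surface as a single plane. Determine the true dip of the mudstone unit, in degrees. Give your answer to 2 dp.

Let the plane be z = a·x + b·y + c.
Loc-2−Loc-1: −831a − 159b = −435.6;  Loc-3−Loc-1: −1152a − 431b = −637.2.
Solving gives a = 0.49390, b = 0.15830.
Gradient magnitude |∇z| = √(a² + b²) = √(0.24394 + 0.02506) = 0.51865.
True dip = arctan(0.51865) = 27.41°, dipping toward WSW (azimuth ≈ 252°).

27.41°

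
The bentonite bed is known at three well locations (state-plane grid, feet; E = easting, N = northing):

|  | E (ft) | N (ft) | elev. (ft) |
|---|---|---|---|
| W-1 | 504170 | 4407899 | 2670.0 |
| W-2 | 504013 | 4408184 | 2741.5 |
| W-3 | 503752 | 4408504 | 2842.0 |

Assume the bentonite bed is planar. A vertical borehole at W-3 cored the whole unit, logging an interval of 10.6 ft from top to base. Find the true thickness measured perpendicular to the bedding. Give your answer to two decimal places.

Let the plane be z = a·E + b·N + c.
W-2−W-1: −157a + 285b = 71.5;  W-3−W-1: −418a + 605b = 172.
Solving gives a = −0.23866, b = 0.11940.
|∇z| = √(a²+b²) = 0.26686, so dip δ = arctan(0.26686) = 14.94°.
True thickness = vertical thickness × cos δ = 10.6 × cos 14.94° = 10.24 ft.

10.24 ft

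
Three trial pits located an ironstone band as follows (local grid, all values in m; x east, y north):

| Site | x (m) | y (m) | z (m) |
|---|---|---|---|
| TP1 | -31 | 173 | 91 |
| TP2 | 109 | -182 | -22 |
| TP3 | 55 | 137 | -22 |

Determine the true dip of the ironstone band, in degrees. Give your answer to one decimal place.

55.1°

Let the plane be z = a·x + b·y + c.
TP2−TP1: 140a − 355b = −113;  TP3−TP1: 86a − 36b = −113.
Solving gives a = −1.41416, b = −0.23939.
Gradient magnitude |∇z| = √(a² + b²) = √(1.99986 + 0.05731) = 1.43428.
True dip = arctan(1.43428) = 55.1°, dipping toward E (azimuth ≈ 080°).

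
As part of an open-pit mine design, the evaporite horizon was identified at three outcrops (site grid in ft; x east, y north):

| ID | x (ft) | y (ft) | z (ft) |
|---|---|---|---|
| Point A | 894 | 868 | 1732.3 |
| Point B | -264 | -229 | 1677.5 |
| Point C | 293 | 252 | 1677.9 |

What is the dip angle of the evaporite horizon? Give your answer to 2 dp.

36.30°

Let the plane be z = a·x + b·y + c.
Point B−Point A: −1158a − 1097b = −54.8;  Point C−Point A: −601a − 616b = −54.4.
Solving gives a = −0.47972, b = 0.55635.
Gradient magnitude |∇z| = √(a² + b²) = √(0.23014 + 0.30953) = 0.73462.
True dip = arctan(0.73462) = 36.30°, dipping toward SE (azimuth ≈ 139°).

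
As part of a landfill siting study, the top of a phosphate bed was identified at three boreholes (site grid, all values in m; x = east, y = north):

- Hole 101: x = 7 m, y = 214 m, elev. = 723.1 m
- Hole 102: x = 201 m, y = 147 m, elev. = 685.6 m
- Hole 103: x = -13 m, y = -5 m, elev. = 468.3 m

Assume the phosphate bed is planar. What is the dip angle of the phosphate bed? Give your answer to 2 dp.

49.30°

Two edge vectors: Hole 101→Hole 102 = (194, -67, -37.5), Hole 101→Hole 103 = (-20, -219, -254.8).
Normal n = (Hole 101→Hole 102) × (Hole 101→Hole 103) = (8859.1, 50181.2, -43826).
So ∂z/∂x = −n_x/n_z = 0.20214 and ∂z/∂y = −n_y/n_z = 1.14501.
Gradient magnitude |∇z| = √(a² + b²) = √(0.04086 + 1.31105) = 1.16272.
True dip = arctan(1.16272) = 49.30°, dipping toward S (azimuth ≈ 190°).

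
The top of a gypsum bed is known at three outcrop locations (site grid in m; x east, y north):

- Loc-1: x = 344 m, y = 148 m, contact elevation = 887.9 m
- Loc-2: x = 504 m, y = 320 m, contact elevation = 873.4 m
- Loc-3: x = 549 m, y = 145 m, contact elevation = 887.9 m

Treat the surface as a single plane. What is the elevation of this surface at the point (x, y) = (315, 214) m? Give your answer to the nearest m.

882 m

Let the plane be z = a·x + b·y + c.
Loc-2−Loc-1: 160a + 172b = −14.5;  Loc-3−Loc-1: 205a − 3b = 0.
Solving gives a = −0.00122, b = −0.08317.
Then c = 887.9 − a·344 − b·148 = 900.63.
At (315, 214): z = −0.4 − 17.8 + 900.63 = 882.4 m.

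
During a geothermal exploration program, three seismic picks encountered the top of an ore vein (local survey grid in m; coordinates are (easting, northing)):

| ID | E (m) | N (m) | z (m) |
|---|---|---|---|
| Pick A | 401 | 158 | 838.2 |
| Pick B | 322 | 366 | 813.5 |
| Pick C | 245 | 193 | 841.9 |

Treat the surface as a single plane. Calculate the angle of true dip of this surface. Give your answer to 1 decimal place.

Let the plane be z = a·E + b·N + c.
Pick B−Pick A: −79a + 208b = −24.7;  Pick C−Pick A: −156a + 35b = 3.7.
Solving gives a = −0.05505, b = −0.13966.
Gradient magnitude |∇z| = √(a² + b²) = √(0.00303 + 0.01950) = 0.15012.
True dip = arctan(0.15012) = 8.5°, dipping toward NNE (azimuth ≈ 022°).

8.5°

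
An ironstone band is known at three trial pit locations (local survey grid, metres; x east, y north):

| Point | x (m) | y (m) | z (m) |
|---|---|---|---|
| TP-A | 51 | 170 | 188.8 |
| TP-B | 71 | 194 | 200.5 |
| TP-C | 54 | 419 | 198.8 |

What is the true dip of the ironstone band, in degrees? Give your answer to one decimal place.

28.6°

Two edge vectors: TP-A→TP-B = (20, 24, 11.7), TP-A→TP-C = (3, 249, 10).
Normal n = (TP-A→TP-B) × (TP-A→TP-C) = (-2673.3, -164.9, 4908).
So ∂z/∂x = −n_x/n_z = 0.54468 and ∂z/∂y = −n_y/n_z = 0.03360.
Gradient magnitude |∇z| = √(a² + b²) = √(0.29668 + 0.00113) = 0.54572.
True dip = arctan(0.54572) = 28.6°, dipping toward W (azimuth ≈ 266°).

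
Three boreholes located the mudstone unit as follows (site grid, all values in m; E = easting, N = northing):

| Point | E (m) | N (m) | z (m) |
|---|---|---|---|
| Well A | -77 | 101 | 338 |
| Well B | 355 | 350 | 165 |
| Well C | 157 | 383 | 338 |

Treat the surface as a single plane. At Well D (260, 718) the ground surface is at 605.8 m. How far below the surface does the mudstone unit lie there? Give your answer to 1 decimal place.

Two edge vectors: Well A→Well B = (432, 249, -173), Well A→Well C = (234, 282, 0).
Normal n = (Well A→Well B) × (Well A→Well C) = (48786, -40482, 63558).
So ∂z/∂E = −n_x/n_z = −0.76758 and ∂z/∂N = −n_y/n_z = 0.63693.
Intercept c from Well A: 338 − 59.10 − 64.33 = 214.57.
At (260, 718): z_contact = −199.57 + 457.32 + 214.57 = 472.31 m.
Depth below ground = 605.8 − 472.31 = 133.5 m.

133.5 m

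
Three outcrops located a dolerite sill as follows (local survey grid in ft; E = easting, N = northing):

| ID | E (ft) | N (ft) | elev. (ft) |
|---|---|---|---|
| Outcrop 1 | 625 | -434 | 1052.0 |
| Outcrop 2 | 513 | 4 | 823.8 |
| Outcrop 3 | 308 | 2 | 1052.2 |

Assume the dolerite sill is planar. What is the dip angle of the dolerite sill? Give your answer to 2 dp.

Two edge vectors: Outcrop 1→Outcrop 2 = (-112, 438, -228.2), Outcrop 1→Outcrop 3 = (-317, 436, 0.2).
Normal n = (Outcrop 1→Outcrop 2) × (Outcrop 1→Outcrop 3) = (99582.8, 72361.8, 90014).
So ∂z/∂E = −n_x/n_z = −1.10630 and ∂z/∂N = −n_y/n_z = −0.80389.
Gradient magnitude |∇z| = √(a² + b²) = √(1.22391 + 0.64625) = 1.36754.
True dip = arctan(1.36754) = 53.82°, dipping toward NE (azimuth ≈ 054°).

53.82°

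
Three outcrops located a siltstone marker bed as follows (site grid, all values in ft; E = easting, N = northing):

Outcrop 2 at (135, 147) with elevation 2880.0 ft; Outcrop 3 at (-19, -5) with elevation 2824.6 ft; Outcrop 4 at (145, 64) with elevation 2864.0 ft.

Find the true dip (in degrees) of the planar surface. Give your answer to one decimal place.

14.6°

Let the plane be z = a·E + b·N + c.
Outcrop 3−Outcrop 2: −154a − 152b = −55.4;  Outcrop 4−Outcrop 2: 10a − 83b = −16.
Solving gives a = 0.15146, b = 0.21102.
Gradient magnitude |∇z| = √(a² + b²) = √(0.02294 + 0.04453) = 0.25975.
True dip = arctan(0.25975) = 14.6°, dipping toward SW (azimuth ≈ 216°).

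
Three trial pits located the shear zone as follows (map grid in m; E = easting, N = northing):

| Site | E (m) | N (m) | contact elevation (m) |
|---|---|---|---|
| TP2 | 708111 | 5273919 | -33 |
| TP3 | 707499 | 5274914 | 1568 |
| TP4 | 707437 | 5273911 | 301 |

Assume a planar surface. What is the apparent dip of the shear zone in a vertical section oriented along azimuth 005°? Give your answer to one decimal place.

Two edge vectors: TP2→TP3 = (-612, 995, 1601), TP2→TP4 = (-674, -8, 334).
Normal n = (TP2→TP3) × (TP2→TP4) = (345138, -874666, 675526).
So ∂z/∂E = −n_x/n_z = −0.51092 and ∂z/∂N = −n_y/n_z = 1.29479.
Unit vector along 005° is (sin 5°, cos 5°) = (0.0872, 0.9962).
Slope in that direction = a·(0.0872) + b·(0.9962) = 1.24534.
Apparent dip = arctan|1.24534| = 51.2° (true dip is 54.3°, so apparent ≤ true as expected).

51.2°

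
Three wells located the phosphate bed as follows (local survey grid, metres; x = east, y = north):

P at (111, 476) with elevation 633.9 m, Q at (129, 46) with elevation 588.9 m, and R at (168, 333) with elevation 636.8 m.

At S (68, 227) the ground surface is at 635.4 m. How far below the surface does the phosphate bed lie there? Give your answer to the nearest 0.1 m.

46.3 m

Two edge vectors: P→Q = (18, -430, -45), P→R = (57, -143, 2.9).
Normal n = (P→Q) × (P→R) = (-7682, -2617.2, 21936).
So ∂z/∂x = −n_x/n_z = 0.35020 and ∂z/∂y = −n_y/n_z = 0.11931.
Intercept c from P: 633.9 − 38.87 − 56.79 = 538.24.
At (68, 227): z_contact = 23.81 + 27.08 + 538.24 = 589.13 m.
Depth below ground = 635.4 − 589.13 = 46.3 m.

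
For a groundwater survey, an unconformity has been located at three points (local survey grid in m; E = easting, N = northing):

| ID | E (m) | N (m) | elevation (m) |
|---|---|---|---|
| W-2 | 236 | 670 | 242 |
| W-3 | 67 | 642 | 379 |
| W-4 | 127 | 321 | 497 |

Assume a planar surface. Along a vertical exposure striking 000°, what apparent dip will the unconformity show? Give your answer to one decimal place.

Let the plane be z = a·E + b·N + c.
W-3−W-2: −169a − 28b = 137;  W-4−W-2: −109a − 349b = 255.
Solving gives a = −0.72723, b = −0.50353.
Unit vector along 000° is (sin 0°, cos 0°) = (0.0000, 1.0000).
Slope in that direction = a·(0.0000) + b·(1.0000) = −0.50353.
Apparent dip = arctan|0.50353| = 26.7° (true dip is 41.5°, so apparent ≤ true as expected).

26.7°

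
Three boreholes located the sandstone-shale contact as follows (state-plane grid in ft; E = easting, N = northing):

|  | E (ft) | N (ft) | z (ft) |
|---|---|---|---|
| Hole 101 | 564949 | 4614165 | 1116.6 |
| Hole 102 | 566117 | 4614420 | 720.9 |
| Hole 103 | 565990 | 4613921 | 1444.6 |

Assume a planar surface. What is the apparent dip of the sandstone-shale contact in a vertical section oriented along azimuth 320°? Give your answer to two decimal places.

47.50°

Let the plane be z = a·E + b·N + c.
Hole 102−Hole 101: 1168a + 255b = −395.7;  Hole 103−Hole 101: 1041a − 244b = 328.
Solving gives a = −0.02346, b = −1.44433.
Unit vector along 320° is (sin 320°, cos 320°) = (-0.6428, 0.7660).
Slope in that direction = a·(-0.6428) + b·(0.7660) = −1.09135.
Apparent dip = arctan|1.09135| = 47.50° (true dip is 55.3°, so apparent ≤ true as expected).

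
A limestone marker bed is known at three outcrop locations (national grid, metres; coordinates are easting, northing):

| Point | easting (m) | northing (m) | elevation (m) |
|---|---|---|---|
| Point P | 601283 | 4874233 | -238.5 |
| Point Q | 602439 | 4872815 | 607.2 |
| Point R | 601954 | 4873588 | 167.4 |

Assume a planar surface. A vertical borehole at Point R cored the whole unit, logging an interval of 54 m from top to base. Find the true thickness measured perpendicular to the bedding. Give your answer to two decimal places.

Two edge vectors: Point P→Point Q = (1156, -1418, 845.7), Point P→Point R = (671, -645, 405.9).
Normal n = (Point P→Point Q) × (Point P→Point R) = (-30089.7, 98244.3, 205858).
So ∂z/∂easting = −n_x/n_z = 0.14617 and ∂z/∂northing = −n_y/n_z = −0.47724.
|∇z| = √(a²+b²) = 0.49913, so dip δ = arctan(0.49913) = 26.52°.
True thickness = vertical thickness × cos δ = 54 × cos 26.52° = 48.32 m.

48.32 m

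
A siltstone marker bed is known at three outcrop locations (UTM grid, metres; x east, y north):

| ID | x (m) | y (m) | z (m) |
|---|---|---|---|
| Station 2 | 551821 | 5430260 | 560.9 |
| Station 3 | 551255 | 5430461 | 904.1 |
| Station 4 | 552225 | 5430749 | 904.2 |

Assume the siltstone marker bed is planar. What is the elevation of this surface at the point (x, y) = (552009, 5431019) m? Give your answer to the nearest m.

Let the plane be z = a·x + b·y + c.
Station 3−Station 2: −566a + 201b = 343.2;  Station 4−Station 2: 404a + 489b = 343.3.
Solving gives a = −0.27605467, b = 0.93011470.
Then c = 560.9 − a·551821 − b·5430260 = −4897870.98.
At (552009, 5431019): z = −152384.7 + 5051470.6 − 4897870.98 = 1215.0 m.

1215 m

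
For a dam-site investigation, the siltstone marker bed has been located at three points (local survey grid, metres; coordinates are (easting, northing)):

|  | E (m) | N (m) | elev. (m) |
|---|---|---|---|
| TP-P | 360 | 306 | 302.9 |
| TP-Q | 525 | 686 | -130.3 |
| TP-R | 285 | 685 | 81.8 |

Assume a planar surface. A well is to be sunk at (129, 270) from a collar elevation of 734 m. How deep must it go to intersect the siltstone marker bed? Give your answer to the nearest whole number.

Let the plane be z = a·E + b·N + c.
TP-Q−TP-P: 165a + 380b = −433.2;  TP-R−TP-P: −75a + 379b = −221.1.
Solving gives a = −0.88059, b = −0.75764.
Then c = 302.9 − a·360 − b·306 = 851.75.
At (129, 270): z_contact = −113.6 − 204.6 + 851.75 = 533.6 m.
Depth below ground = 734 − 533.6 = 200 m.

200 m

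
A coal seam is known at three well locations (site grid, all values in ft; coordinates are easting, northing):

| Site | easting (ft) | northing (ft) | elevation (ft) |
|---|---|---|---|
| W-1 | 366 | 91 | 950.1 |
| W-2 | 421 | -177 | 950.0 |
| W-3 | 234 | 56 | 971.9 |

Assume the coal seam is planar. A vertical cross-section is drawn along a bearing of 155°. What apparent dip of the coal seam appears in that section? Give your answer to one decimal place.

2.1°

Let the plane be z = a·easting + b·northing + c.
W-2−W-1: 55a − 268b = −0.1;  W-3−W-1: −132a − 35b = 21.8.
Solving gives a = −0.15672, b = −0.03179.
Unit vector along 155° is (sin 155°, cos 155°) = (0.4226, -0.9063).
Slope in that direction = a·(0.4226) + b·(-0.9063) = −0.03742.
Apparent dip = arctan|0.03742| = 2.1° (true dip is 9.1°, so apparent ≤ true as expected).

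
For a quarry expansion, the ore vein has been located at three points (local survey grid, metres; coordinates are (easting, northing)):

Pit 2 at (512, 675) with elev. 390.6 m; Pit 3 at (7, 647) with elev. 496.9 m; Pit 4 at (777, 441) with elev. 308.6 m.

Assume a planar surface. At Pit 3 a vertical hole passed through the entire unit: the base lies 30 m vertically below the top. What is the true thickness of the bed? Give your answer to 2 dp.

Let the plane be z = a·E + b·N + c.
Pit 3−Pit 2: −505a − 28b = 106.3;  Pit 4−Pit 2: 265a − 234b = −82.
Solving gives a = −0.21634, b = 0.10543.
|∇z| = √(a²+b²) = 0.24066, so dip δ = arctan(0.24066) = 13.53°.
True thickness = vertical thickness × cos δ = 30 × cos 13.53° = 29.17 m.

29.17 m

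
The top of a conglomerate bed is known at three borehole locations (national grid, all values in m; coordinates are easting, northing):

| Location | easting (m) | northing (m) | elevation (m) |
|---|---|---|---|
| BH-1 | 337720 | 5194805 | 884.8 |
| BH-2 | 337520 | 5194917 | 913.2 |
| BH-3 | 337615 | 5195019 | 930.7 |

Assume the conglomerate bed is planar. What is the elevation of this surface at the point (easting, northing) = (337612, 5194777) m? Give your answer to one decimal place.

Let the plane be z = a·easting + b·northing + c.
BH-2−BH-1: −200a + 112b = 28.4;  BH-3−BH-1: −105a + 214b = 45.9.
Solving gives a = −0.030180412, b = 0.199677835.
Then c = 884.8 − a·337720 − b·5194805 = −1026210.09.
At (337612, 5194777): z = −10189.3 + 1037281.8 − 1026210.09 = 882.5 m.

882.5 m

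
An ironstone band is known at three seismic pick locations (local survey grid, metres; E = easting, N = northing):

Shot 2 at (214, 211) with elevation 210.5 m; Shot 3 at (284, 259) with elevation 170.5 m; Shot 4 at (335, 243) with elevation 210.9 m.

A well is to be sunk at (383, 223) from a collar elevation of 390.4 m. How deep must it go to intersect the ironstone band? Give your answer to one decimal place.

Two edge vectors: Shot 2→Shot 3 = (70, 48, -40), Shot 2→Shot 4 = (121, 32, 0.4).
Normal n = (Shot 2→Shot 3) × (Shot 2→Shot 4) = (1299.2, -4868, -3568).
So ∂z/∂E = −n_x/n_z = 0.36413 and ∂z/∂N = −n_y/n_z = −1.36435.
Intercept c from Shot 2: 210.5 − 77.92 + 287.88 = 420.45.
At (383, 223): z_contact = 139.46 − 304.25 + 420.45 = 255.67 m.
Depth below ground = 390.4 − 255.67 = 134.7 m.

134.7 m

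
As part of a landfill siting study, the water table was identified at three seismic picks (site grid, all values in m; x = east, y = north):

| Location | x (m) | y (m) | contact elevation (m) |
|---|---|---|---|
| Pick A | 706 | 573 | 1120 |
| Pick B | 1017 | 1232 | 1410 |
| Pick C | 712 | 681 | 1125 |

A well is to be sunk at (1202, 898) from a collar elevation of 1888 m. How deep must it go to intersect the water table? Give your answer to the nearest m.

Let the plane be z = a·x + b·y + c.
Pick B−Pick A: 311a + 659b = 290;  Pick C−Pick A: 6a + 108b = 5.
Solving gives a = 0.94570, b = −0.00624.
Then c = 1120 − a·706 − b·573 = 455.91.
At (1202, 898): z_contact = 1136.7 − 5.6 + 455.91 = 1587.0 m.
Depth below ground = 1888 − 1587.0 = 301 m.

301 m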